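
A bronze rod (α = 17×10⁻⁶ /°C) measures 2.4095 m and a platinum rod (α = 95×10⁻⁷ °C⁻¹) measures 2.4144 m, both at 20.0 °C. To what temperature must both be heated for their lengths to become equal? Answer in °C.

Equal length when α₁L₁ΔT − α₂L₂ΔT = L₂ − L₁ = 4.90×10⁻³ m
α₁L₁ = 4.09615×10⁻⁵, α₂L₂ = 2.29368×10⁻⁵ → Δ(αL) = 1.80247×10⁻⁵ m/K
ΔT = 4.90×10⁻³ / 1.80247×10⁻⁵ = 271.849 K, so T = 20.0 + 271.849 = 291.849 °C

T = 291.8 °C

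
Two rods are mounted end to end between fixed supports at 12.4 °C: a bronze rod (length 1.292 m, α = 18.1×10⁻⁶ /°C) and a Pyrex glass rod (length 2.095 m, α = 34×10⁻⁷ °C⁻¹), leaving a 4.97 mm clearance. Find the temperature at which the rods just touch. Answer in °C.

α₁L₁ = 2.33852×10⁻⁵ m/K, α₂L₂ = 7.123×10⁻⁶ m/K → total 3.05082×10⁻⁵ m/K
ΔT = g/(α₁L₁+α₂L₂) = 4.97×10⁻³ / 3.05082×10⁻⁵ = 162.91 K
T = 12.4 + 162.91 = 175.31 °C

T = 175 °C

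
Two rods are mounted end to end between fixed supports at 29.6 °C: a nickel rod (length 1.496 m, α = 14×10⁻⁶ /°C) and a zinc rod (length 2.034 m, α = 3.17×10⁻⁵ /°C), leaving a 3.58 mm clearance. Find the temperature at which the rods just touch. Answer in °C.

α₁L₁ = 2.0944×10⁻⁵ m/K, α₂L₂ = 6.44778×10⁻⁵ m/K → total 8.54218×10⁻⁵ m/K
ΔT = g/(α₁L₁+α₂L₂) = 3.58×10⁻³ / 8.54218×10⁻⁵ = 41.910 K
T = 29.6 + 41.910 = 71.510 °C

T = 71.5 °C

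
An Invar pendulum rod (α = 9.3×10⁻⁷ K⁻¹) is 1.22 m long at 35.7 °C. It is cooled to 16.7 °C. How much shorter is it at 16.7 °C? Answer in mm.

ΔL = 0.0216 mm

|ΔT| = |16.7 − 35.7| = 19.0 K
ΔL = αL₀ΔT = (9.3×10⁻⁷)(1.22)(19.0) = 2.16×10⁻⁵ m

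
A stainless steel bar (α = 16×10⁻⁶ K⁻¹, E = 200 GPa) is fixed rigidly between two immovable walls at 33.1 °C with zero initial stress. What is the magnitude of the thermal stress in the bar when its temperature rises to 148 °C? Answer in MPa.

σ = 368 MPa

Fully constrained: the free strain ε = αΔT is blocked, so σ = Eε = EαΔT.
|ΔT| = 114.9 K
σ = 200×10⁹ × 16×10⁻⁶ × 114.9 = 3.68×10⁸ Pa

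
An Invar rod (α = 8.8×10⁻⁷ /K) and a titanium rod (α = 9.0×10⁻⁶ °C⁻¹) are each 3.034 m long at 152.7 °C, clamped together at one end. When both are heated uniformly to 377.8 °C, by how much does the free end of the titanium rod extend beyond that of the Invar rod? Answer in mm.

ΔT = 225.1 K
Invar: ΔL = 8.8×10⁻⁷ × 3.034 m × 225.1 = 6.0100×10⁻⁴ m = 0.60100 mm
titanium: ΔL = 9.0×10⁻⁶ × 3.034 m × 225.1 = 6.1466×10⁻³ m = 6.1466 mm
difference = 6.1466 − 0.60100 = 5.5456 mm

5.55 mm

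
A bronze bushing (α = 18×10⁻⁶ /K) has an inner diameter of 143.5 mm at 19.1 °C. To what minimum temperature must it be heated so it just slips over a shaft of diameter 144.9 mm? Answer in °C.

T = 561 °C

Required Δd = 144.9 − 143.5 = 1.4 mm
Δd = αd₀ΔT ⇒ ΔT = Δd/(αd₀) = 1.4 / (18×10⁻⁶ × 143.5) = 542.01 K
T_min = 19.1 + 542.01 = 561.11 °C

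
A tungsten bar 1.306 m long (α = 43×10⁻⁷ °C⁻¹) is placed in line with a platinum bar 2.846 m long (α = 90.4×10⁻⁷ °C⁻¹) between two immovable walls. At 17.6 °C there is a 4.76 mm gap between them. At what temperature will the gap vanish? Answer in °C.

T = 169 °C

Gap closes when ΔL₁ + ΔL₂ = 4.76 mm = 4.76×10⁻³ m
(α₁L₁ + α₂L₂)ΔT = g
α₁L₁ + α₂L₂ = 43×10⁻⁷×1.306 + 90.4×10⁻⁷×2.846 = 3.134364×10⁻⁵ m/K
ΔT = 4.76×10⁻³ / 3.134364×10⁻⁵ = 151.86 K
T = 17.6 + 151.86 = 169.46 °C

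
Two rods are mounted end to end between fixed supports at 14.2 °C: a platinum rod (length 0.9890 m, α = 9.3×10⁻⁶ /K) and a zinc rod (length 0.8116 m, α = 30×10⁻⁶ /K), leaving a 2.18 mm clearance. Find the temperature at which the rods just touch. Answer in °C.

α₁L₁ = 9.1977×10⁻⁶ m/K, α₂L₂ = 2.4348×10⁻⁵ m/K → total 3.35457×10⁻⁵ m/K
ΔT = g/(α₁L₁+α₂L₂) = 2.18×10⁻³ / 3.35457×10⁻⁵ = 64.986 K
T = 14.2 + 64.986 = 79.186 °C

T = 79.2 °C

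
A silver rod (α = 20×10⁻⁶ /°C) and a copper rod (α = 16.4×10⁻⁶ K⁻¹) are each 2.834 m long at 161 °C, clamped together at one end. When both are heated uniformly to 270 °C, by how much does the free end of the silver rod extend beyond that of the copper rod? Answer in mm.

ΔT = 109 K
silver: ΔL = 20×10⁻⁶ × 2.834 m × 109 = 6.1781×10⁻³ m = 6.1781 mm
copper: ΔL = 16.4×10⁻⁶ × 2.834 m × 109 = 5.0661×10⁻³ m = 5.0661 mm
difference = 6.1781 − 5.0661 = 1.1120 mm

1.11 mm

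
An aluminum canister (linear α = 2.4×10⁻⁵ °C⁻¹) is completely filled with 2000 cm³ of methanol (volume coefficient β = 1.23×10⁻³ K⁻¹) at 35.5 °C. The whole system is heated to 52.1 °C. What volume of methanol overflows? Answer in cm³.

The canister also expands: β_container ≈ 3α = 7.2×10⁻⁵ /K
Net overflow = V₀(β_liq − 3α_cont)ΔT
β − 3α = 1.23×10⁻³ − 7.2×10⁻⁵ = 1.158×10⁻³ /K; ΔT = 16.6 K
ΔV = 2000 × 1.158×10⁻³ × 16.6 = 38.4 cm³

38.4 cm³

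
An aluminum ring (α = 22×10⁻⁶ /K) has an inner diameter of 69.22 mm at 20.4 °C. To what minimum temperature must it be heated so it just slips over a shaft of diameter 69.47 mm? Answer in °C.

T = 185 °C

Required Δd = 69.47 − 69.22 = 0.25 mm
Δd = αd₀ΔT ⇒ ΔT = Δd/(αd₀) = 0.25 / (22×10⁻⁶ × 69.22) = 164.17 K
T_min = 20.4 + 164.17 = 184.57 °C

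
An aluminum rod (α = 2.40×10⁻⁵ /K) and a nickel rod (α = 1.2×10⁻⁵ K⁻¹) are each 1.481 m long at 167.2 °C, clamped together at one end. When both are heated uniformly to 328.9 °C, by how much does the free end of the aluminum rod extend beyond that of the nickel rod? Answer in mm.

ΔT = 161.7 K
aluminum: ΔL = 2.40×10⁻⁵ × 1.481 m × 161.7 = 5.7475×10⁻³ m = 5.7475 mm
nickel: ΔL = 1.2×10⁻⁵ × 1.481 m × 161.7 = 2.8737×10⁻³ m = 2.8737 mm
difference = 5.7475 − 2.8737 = 2.8738 mm

2.87 mm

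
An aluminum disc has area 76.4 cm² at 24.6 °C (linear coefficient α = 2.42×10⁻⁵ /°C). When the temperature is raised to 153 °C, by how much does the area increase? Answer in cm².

ΔA = 0.475 cm²

Area coefficient ≈ 2α; |ΔT| = 128.4 K
ΔA = 2αA₀ΔT = 2(2.42×10⁻⁵)(76.4)(128.4) = 0.475 cm²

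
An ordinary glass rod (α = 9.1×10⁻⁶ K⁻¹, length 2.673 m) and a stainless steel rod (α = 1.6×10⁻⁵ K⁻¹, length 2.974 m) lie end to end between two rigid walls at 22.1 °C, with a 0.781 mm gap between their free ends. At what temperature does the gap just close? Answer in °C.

Gap closes when ΔL₁ + ΔL₂ = 0.781 mm = 7.81×10⁻⁴ m
(α₁L₁ + α₂L₂)ΔT = g
α₁L₁ + α₂L₂ = 9.1×10⁻⁶×2.673 + 1.6×10⁻⁵×2.974 = 7.19083×10⁻⁵ m/K
ΔT = 7.81×10⁻⁴ / 7.19083×10⁻⁵ = 10.861 K
T = 22.1 + 10.861 = 32.961 °C

T = 33.0 °C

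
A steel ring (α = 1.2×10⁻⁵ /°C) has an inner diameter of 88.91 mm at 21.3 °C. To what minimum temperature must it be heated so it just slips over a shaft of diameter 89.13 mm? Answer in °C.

Required Δd = 89.13 − 88.91 = 0.22 mm
Δd = αd₀ΔT ⇒ ΔT = Δd/(αd₀) = 0.22 / (1.2×10⁻⁵ × 88.91) = 206.20 K
T_min = 21.3 + 206.20 = 227.50 °C

T = 228 °C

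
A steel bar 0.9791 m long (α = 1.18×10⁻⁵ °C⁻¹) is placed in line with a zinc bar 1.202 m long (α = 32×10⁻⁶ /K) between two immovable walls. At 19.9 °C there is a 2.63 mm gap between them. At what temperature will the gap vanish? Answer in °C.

Gap closes when ΔL₁ + ΔL₂ = 2.63 mm = 2.63×10⁻³ m
(α₁L₁ + α₂L₂)ΔT = g
α₁L₁ + α₂L₂ = 1.18×10⁻⁵×0.9791 + 32×10⁻⁶×1.202 = 5.001738×10⁻⁵ m/K
ΔT = 2.63×10⁻³ / 5.001738×10⁻⁵ = 52.582 K
T = 19.9 + 52.582 = 72.482 °C

T = 72.5 °C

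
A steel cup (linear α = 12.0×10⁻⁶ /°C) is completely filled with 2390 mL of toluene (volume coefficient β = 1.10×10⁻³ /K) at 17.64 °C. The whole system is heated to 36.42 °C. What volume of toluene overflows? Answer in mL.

47.8 mL

The cup also expands: β_container ≈ 3α = 3.6×10⁻⁵ /K
Net overflow = V₀(β_liq − 3α_cont)ΔT
β − 3α = 1.10×10⁻³ − 3.6×10⁻⁵ = 1.064×10⁻³ /K; ΔT = 18.78 K
ΔV = 2390 × 1.064×10⁻³ × 18.78 = 47.8 mL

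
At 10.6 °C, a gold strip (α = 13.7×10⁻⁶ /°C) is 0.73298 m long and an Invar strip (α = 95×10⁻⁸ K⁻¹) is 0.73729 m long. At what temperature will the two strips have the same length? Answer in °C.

T = 472.0 °C

L₁(1 + α₁ΔT) = L₂(1 + α₂ΔT) ⇒ ΔT = (L₂ − L₁)/(α₁L₁ − α₂L₂)
L₂ − L₁ = 0.73729 − 0.73298 = 4.31×10⁻³ m
α₁L₁ − α₂L₂ = 13.7×10⁻⁶×0.73298 − 95×10⁻⁸×0.73729 = 9.3414005×10⁻⁶ m/K
ΔT = 4.31×10⁻³ / 9.3414005×10⁻⁶ = 461.387 K
T = 10.6 + 461.387 = 471.987 °C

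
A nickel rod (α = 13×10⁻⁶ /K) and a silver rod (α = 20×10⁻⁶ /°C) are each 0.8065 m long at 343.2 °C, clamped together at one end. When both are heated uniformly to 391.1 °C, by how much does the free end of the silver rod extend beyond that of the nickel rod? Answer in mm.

0.270 mm

ΔT = 47.9 K
nickel: ΔL = 13×10⁻⁶ × 0.8065 m × 47.9 = 5.0221×10⁻⁴ m = 0.50221 mm
silver: ΔL = 20×10⁻⁶ × 0.8065 m × 47.9 = 7.7263×10⁻⁴ m = 0.77263 mm
difference = 0.77263 − 0.50221 = 0.27042 mm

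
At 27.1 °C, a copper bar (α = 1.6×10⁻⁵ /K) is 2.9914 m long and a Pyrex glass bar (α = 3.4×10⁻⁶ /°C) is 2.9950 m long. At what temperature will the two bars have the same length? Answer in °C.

Equal length when α₁L₁ΔT − α₂L₂ΔT = L₂ − L₁ = 3.60×10⁻³ m
α₁L₁ = 4.78624×10⁻⁵, α₂L₂ = 1.0183×10⁻⁵ → Δ(αL) = 3.76794×10⁻⁵ m/K
ΔT = 3.60×10⁻³ / 3.76794×10⁻⁵ = 95.543 K, so T = 27.1 + 95.543 = 122.643 °C

T = 122.6 °C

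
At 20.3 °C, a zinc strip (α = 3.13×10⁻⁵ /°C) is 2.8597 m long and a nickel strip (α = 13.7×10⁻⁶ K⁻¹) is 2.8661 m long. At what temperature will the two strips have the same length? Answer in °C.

T = 147.7 °C

L₁(1 + α₁ΔT) = L₂(1 + α₂ΔT) ⇒ ΔT = (L₂ − L₁)/(α₁L₁ − α₂L₂)
L₂ − L₁ = 2.8661 − 2.8597 = 6.40×10⁻³ m
α₁L₁ − α₂L₂ = 3.13×10⁻⁵×2.8597 − 13.7×10⁻⁶×2.8661 = 5.024304×10⁻⁵ m/K
ΔT = 6.40×10⁻³ / 5.024304×10⁻⁵ = 127.381 K
T = 20.3 + 127.381 = 147.681 °C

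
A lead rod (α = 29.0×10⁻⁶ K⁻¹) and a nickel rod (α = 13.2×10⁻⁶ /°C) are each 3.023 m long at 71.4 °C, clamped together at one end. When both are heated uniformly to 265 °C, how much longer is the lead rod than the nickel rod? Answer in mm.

9.25 mm

ΔT = 193.6 K
lead: ΔL = 29.0×10⁻⁶ × 3.023 m × 193.6 = 1.6972×10⁻² m = 16.972 mm
nickel: ΔL = 13.2×10⁻⁶ × 3.023 m × 193.6 = 7.7253×10⁻³ m = 7.7253 mm
difference = 16.972 − 7.7253 = 9.2467 mm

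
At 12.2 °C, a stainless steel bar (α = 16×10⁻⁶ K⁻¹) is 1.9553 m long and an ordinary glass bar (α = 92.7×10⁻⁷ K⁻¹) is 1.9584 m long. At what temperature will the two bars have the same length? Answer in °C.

T = 248.3 °C

L₁(1 + α₁ΔT) = L₂(1 + α₂ΔT) ⇒ ΔT = (L₂ − L₁)/(α₁L₁ − α₂L₂)
L₂ − L₁ = 1.9584 − 1.9553 = 3.10×10⁻³ m
α₁L₁ − α₂L₂ = 16×10⁻⁶×1.9553 − 92.7×10⁻⁷×1.9584 = 1.3130432×10⁻⁵ m/K
ΔT = 3.10×10⁻³ / 1.3130432×10⁻⁵ = 236.093 K
T = 12.2 + 236.093 = 248.293 °C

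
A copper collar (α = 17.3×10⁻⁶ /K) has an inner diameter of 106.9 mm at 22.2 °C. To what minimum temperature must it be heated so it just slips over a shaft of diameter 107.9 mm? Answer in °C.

T = 563 °C

Required Δd = 107.9 − 106.9 = 1.0 mm
Δd = αd₀ΔT ⇒ ΔT = Δd/(αd₀) = 1.0 / (17.3×10⁻⁶ × 106.9) = 540.72 K
T_min = 22.2 + 540.72 = 562.92 °C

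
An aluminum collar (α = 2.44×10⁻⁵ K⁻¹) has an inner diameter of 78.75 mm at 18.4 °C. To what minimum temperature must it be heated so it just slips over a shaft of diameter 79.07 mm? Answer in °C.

Required Δd = 79.07 − 78.75 = 0.32 mm
Δd = αd₀ΔT ⇒ ΔT = Δd/(αd₀) = 0.32 / (2.44×10⁻⁵ × 78.75) = 166.54 K
T_min = 18.4 + 166.54 = 184.94 °C

T = 185 °C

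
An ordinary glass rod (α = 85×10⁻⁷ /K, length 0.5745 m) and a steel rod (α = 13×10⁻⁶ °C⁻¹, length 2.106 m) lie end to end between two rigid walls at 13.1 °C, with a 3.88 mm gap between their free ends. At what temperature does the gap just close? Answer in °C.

T = 133 °C

α₁L₁ = 4.88325×10⁻⁶ m/K, α₂L₂ = 2.7378×10⁻⁵ m/K → total 3.226125×10⁻⁵ m/K
ΔT = g/(α₁L₁+α₂L₂) = 3.88×10⁻³ / 3.226125×10⁻⁵ = 120.27 K
T = 13.1 + 120.27 = 133.37 °C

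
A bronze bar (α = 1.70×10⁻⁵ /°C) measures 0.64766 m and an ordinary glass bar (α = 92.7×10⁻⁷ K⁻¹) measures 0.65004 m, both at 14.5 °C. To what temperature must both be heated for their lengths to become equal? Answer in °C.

Equal length when α₁L₁ΔT − α₂L₂ΔT = L₂ − L₁ = 2.38×10⁻³ m
α₁L₁ = 1.101022×10⁻⁵, α₂L₂ = 6.0258708×10⁻⁶ → Δ(αL) = 4.9843492×10⁻⁶ m/K
ΔT = 2.38×10⁻³ / 4.9843492×10⁻⁶ = 477.495 K, so T = 14.5 + 477.495 = 491.995 °C

T = 492.0 °C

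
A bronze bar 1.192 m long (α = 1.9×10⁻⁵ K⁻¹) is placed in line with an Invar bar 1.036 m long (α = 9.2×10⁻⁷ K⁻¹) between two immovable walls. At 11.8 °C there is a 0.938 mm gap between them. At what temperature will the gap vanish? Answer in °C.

T = 51.5 °C

Gap closes when ΔL₁ + ΔL₂ = 0.938 mm = 9.38×10⁻⁴ m
(α₁L₁ + α₂L₂)ΔT = g
α₁L₁ + α₂L₂ = 1.9×10⁻⁵×1.192 + 9.2×10⁻⁷×1.036 = 2.360112×10⁻⁵ m/K
ΔT = 9.38×10⁻⁴ / 2.360112×10⁻⁵ = 39.744 K
T = 11.8 + 39.744 = 51.544 °C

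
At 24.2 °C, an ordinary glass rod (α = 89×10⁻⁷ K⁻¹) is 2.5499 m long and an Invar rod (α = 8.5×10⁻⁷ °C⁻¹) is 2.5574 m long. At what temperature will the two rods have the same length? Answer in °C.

T = 389.7 °C

Equal length when α₁L₁ΔT − α₂L₂ΔT = L₂ − L₁ = 7.50×10⁻³ m
α₁L₁ = 2.269411×10⁻⁵, α₂L₂ = 2.17379×10⁻⁶ → Δ(αL) = 2.052032×10⁻⁵ m/K
ΔT = 7.50×10⁻³ / 2.052032×10⁻⁵ = 365.491 K, so T = 24.2 + 365.491 = 389.691 °C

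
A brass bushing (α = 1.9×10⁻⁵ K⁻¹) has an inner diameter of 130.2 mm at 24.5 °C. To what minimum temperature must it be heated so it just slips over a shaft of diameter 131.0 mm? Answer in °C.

T = 348 °C

Required Δd = 131.0 − 130.2 = 0.8 mm
Δd = αd₀ΔT ⇒ ΔT = Δd/(αd₀) = 0.8 / (1.9×10⁻⁵ × 130.2) = 323.39 K
T_min = 24.5 + 323.39 = 347.89 °C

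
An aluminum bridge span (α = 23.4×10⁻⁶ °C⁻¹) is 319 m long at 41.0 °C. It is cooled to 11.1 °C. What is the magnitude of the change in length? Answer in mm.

|ΔT| = |11.1 − 41.0| = 29.9 K
ΔL = αL₀ΔT = (23.4×10⁻⁶)(319)(29.9) = 2.23×10⁻¹ m

ΔL = 223 mm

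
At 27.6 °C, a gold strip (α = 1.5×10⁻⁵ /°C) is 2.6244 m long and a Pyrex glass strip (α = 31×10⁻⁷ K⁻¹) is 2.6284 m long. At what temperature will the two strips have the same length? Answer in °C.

L₁(1 + α₁ΔT) = L₂(1 + α₂ΔT) ⇒ ΔT = (L₂ − L₁)/(α₁L₁ − α₂L₂)
L₂ − L₁ = 2.6284 − 2.6244 = 4.00×10⁻³ m
α₁L₁ − α₂L₂ = 1.5×10⁻⁵×2.6244 − 31×10⁻⁷×2.6284 = 3.121796×10⁻⁵ m/K
ΔT = 4.00×10⁻³ / 3.121796×10⁻⁵ = 128.131 K
T = 27.6 + 128.131 = 155.731 °C

T = 155.7 °C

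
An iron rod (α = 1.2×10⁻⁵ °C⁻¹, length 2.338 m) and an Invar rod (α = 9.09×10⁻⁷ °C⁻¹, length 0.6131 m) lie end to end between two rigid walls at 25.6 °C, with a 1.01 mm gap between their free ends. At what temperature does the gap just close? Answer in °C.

T = 60.9 °C

α₁L₁ = 2.8056×10⁻⁵ m/K, α₂L₂ = 5.573079×10⁻⁷ m/K → total 2.86133079×10⁻⁵ m/K
ΔT = g/(α₁L₁+α₂L₂) = 1.01×10⁻³ / 2.86133079×10⁻⁵ = 35.298 K
T = 25.6 + 35.298 = 60.898 °C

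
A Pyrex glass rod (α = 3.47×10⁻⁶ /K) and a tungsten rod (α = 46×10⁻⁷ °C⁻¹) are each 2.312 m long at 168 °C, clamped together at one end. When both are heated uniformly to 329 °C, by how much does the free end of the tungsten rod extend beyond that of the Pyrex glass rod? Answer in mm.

0.421 mm

ΔT = 161 K
Pyrex glass: ΔL = 3.47×10⁻⁶ × 2.312 m × 161 = 1.2916×10⁻³ m = 1.2916 mm
tungsten: ΔL = 46×10⁻⁷ × 2.312 m × 161 = 1.7123×10⁻³ m = 1.7123 mm
difference = 1.7123 − 1.2916 = 0.4207 mm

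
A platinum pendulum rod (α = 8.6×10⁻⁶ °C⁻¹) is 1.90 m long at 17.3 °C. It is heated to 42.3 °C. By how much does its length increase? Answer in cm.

ΔL = 0.0408 cm

|ΔT| = |42.3 − 17.3| = 25.0 K
ΔL = αL₀ΔT = (8.6×10⁻⁶)(1.90)(25.0) = 4.08×10⁻⁴ m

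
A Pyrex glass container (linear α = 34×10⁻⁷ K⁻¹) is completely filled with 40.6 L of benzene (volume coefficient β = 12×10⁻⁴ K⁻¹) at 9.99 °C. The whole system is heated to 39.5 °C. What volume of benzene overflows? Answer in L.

1.43 L

The container also expands: β_container ≈ 3α = 1.02×10⁻⁵ /K
Net overflow = V₀(β_liq − 3α_cont)ΔT
β − 3α = 1.20×10⁻³ − 1.02×10⁻⁵ = 1.1898×10⁻³ /K; ΔT = 29.51 K
ΔV = 40.6 × 1.1898×10⁻³ × 29.51 = 1.43 L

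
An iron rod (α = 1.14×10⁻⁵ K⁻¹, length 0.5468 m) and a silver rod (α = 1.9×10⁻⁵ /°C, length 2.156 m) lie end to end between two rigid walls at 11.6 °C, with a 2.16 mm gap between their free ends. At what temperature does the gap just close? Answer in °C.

α₁L₁ = 6.23352×10⁻⁶ m/K, α₂L₂ = 4.0964×10⁻⁵ m/K → total 4.719752×10⁻⁵ m/K
ΔT = g/(α₁L₁+α₂L₂) = 2.16×10⁻³ / 4.719752×10⁻⁵ = 45.765 K
T = 11.6 + 45.765 = 57.365 °C

T = 57.4 °C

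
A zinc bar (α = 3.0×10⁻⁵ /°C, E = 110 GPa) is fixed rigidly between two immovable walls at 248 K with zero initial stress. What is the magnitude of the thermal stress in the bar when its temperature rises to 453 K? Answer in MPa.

Fully constrained: the free strain ε = αΔT is blocked, so σ = Eε = EαΔT.
|ΔT| = 205 K
σ = 110×10⁹ × 3.0×10⁻⁵ × 205 = 6.77×10⁸ Pa

σ = 677 MPa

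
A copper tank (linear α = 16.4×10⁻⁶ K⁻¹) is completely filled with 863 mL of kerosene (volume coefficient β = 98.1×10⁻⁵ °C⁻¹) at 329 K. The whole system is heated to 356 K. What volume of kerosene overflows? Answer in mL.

21.7 mL

The tank also expands: β_container ≈ 3α = 4.92×10⁻⁵ /K
Net overflow = V₀(β_liq − 3α_cont)ΔT
β − 3α = 9.81×10⁻⁴ − 4.92×10⁻⁵ = 9.318×10⁻⁴ /K; ΔT = 27 K
ΔV = 863 × 9.318×10⁻⁴ × 27 = 21.7 mL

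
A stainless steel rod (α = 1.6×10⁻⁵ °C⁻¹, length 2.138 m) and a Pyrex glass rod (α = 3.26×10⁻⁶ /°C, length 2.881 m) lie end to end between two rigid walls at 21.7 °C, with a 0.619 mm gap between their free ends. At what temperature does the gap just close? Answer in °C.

α₁L₁ = 3.4208×10⁻⁵ m/K, α₂L₂ = 9.39206×10⁻⁶ m/K → total 4.360006×10⁻⁵ m/K
ΔT = g/(α₁L₁+α₂L₂) = 6.19×10⁻⁴ / 4.360006×10⁻⁵ = 14.197 K
T = 21.7 + 14.197 = 35.897 °C

T = 35.9 °C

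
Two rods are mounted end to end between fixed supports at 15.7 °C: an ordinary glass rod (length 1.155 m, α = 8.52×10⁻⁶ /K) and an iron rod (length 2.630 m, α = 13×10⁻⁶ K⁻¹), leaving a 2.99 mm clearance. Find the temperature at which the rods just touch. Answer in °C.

α₁L₁ = 9.8406×10⁻⁶ m/K, α₂L₂ = 3.419×10⁻⁵ m/K → total 4.40306×10⁻⁵ m/K
ΔT = g/(α₁L₁+α₂L₂) = 2.99×10⁻³ / 4.40306×10⁻⁵ = 67.907 K
T = 15.7 + 67.907 = 83.607 °C

T = 83.6 °C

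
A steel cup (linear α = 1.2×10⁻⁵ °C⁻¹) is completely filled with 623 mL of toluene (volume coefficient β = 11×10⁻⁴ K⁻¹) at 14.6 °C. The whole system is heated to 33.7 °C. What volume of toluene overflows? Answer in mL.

The cup also expands: β_container ≈ 3α = 3.6×10⁻⁵ /K
Net overflow = V₀(β_liq − 3α_cont)ΔT
β − 3α = 1.10×10⁻³ − 3.6×10⁻⁵ = 1.064×10⁻³ /K; ΔT = 19.1 K
ΔV = 623 × 1.064×10⁻³ × 19.1 = 12.7 mL

12.7 mL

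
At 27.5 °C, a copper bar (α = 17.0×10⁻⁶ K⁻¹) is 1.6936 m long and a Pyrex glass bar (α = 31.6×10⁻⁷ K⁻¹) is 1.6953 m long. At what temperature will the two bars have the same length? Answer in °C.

Equal length when α₁L₁ΔT − α₂L₂ΔT = L₂ − L₁ = 1.70×10⁻³ m
α₁L₁ = 2.87912×10⁻⁵, α₂L₂ = 5.357148×10⁻⁶ → Δ(αL) = 2.3434052×10⁻⁵ m/K
ΔT = 1.70×10⁻³ / 2.3434052×10⁻⁵ = 72.544 K, so T = 27.5 + 72.544 = 100.044 °C

T = 100.0 °C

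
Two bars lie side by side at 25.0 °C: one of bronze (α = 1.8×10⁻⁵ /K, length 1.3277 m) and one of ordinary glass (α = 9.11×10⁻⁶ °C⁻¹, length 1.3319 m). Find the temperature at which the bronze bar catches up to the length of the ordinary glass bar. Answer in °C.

L₁(1 + α₁ΔT) = L₂(1 + α₂ΔT) ⇒ ΔT = (L₂ − L₁)/(α₁L₁ − α₂L₂)
L₂ − L₁ = 1.3319 − 1.3277 = 4.20×10⁻³ m
α₁L₁ − α₂L₂ = 1.8×10⁻⁵×1.3277 − 9.11×10⁻⁶×1.3319 = 1.1764991×10⁻⁵ m/K
ΔT = 4.20×10⁻³ / 1.1764991×10⁻⁵ = 356.991 K
T = 25.0 + 356.991 = 381.991 °C

T = 382.0 °C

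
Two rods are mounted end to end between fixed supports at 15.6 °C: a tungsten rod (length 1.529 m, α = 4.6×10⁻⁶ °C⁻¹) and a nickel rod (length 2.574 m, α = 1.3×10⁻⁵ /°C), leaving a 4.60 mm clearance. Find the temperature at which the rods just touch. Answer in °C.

T = 129 °C

Gap closes when ΔL₁ + ΔL₂ = 4.60 mm = 4.60×10⁻³ m
(α₁L₁ + α₂L₂)ΔT = g
α₁L₁ + α₂L₂ = 4.6×10⁻⁶×1.529 + 1.3×10⁻⁵×2.574 = 4.04954×10⁻⁵ m/K
ΔT = 4.60×10⁻³ / 4.04954×10⁻⁵ = 113.59 K
T = 15.6 + 113.59 = 129.19 °C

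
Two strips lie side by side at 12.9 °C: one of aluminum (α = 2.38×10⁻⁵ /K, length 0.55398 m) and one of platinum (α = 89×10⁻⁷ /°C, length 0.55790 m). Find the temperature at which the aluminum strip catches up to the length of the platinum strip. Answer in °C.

L₁(1 + α₁ΔT) = L₂(1 + α₂ΔT) ⇒ ΔT = (L₂ − L₁)/(α₁L₁ − α₂L₂)
L₂ − L₁ = 0.55790 − 0.55398 = 3.92×10⁻³ m
α₁L₁ − α₂L₂ = 2.38×10⁻⁵×0.55398 − 89×10⁻⁷×0.55790 = 8.219414×10⁻⁶ m/K
ΔT = 3.92×10⁻³ / 8.219414×10⁻⁶ = 476.920 K
T = 12.9 + 476.920 = 489.820 °C

T = 489.8 °C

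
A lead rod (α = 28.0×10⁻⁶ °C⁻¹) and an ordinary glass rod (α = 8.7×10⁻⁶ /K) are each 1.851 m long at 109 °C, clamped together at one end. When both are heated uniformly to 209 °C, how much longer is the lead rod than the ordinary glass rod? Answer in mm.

3.57 mm

ΔT = 100 K
lead: ΔL = 28.0×10⁻⁶ × 1.851 m × 100 = 5.1828×10⁻³ m = 5.1828 mm
ordinary glass: ΔL = 8.7×10⁻⁶ × 1.851 m × 100 = 1.6104×10⁻³ m = 1.6104 mm
difference = 5.1828 − 1.6104 = 3.5724 mm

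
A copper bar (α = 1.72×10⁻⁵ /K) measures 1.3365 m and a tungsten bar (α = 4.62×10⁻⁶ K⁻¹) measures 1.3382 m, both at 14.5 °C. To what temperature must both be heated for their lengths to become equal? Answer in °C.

Equal length when α₁L₁ΔT − α₂L₂ΔT = L₂ − L₁ = 1.70×10⁻³ m
α₁L₁ = 2.29878×10⁻⁵, α₂L₂ = 6.182484×10⁻⁶ → Δ(αL) = 1.6805316×10⁻⁵ m/K
ΔT = 1.70×10⁻³ / 1.6805316×10⁻⁵ = 101.158 K, so T = 14.5 + 101.158 = 115.658 °C

T = 115.7 °C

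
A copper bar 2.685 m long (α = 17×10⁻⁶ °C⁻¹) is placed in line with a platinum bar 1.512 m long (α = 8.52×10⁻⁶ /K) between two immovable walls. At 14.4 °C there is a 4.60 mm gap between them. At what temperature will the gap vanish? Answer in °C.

Gap closes when ΔL₁ + ΔL₂ = 4.60 mm = 4.60×10⁻³ m
(α₁L₁ + α₂L₂)ΔT = g
α₁L₁ + α₂L₂ = 17×10⁻⁶×2.685 + 8.52×10⁻⁶×1.512 = 5.852724×10⁻⁵ m/K
ΔT = 4.60×10⁻³ / 5.852724×10⁻⁵ = 78.596 K
T = 14.4 + 78.596 = 92.996 °C

T = 93.0 °C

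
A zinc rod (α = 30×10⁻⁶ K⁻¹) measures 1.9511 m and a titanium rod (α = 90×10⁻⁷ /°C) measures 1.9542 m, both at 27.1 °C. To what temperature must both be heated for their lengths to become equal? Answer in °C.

Equal length when α₁L₁ΔT − α₂L₂ΔT = L₂ − L₁ = 3.10×10⁻³ m
α₁L₁ = 5.8533×10⁻⁵, α₂L₂ = 1.75878×10⁻⁵ → Δ(αL) = 4.09452×10⁻⁵ m/K
ΔT = 3.10×10⁻³ / 4.09452×10⁻⁵ = 75.711 K, so T = 27.1 + 75.711 = 102.811 °C

T = 102.8 °C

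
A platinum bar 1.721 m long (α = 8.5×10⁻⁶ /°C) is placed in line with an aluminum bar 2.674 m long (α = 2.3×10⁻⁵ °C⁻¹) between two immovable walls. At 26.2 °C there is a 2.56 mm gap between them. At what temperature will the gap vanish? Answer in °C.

Gap closes when ΔL₁ + ΔL₂ = 2.56 mm = 2.56×10⁻³ m
(α₁L₁ + α₂L₂)ΔT = g
α₁L₁ + α₂L₂ = 8.5×10⁻⁶×1.721 + 2.3×10⁻⁵×2.674 = 7.61305×10⁻⁵ m/K
ΔT = 2.56×10⁻³ / 7.61305×10⁻⁵ = 33.626 K
T = 26.2 + 33.626 = 59.826 °C

T = 59.8 °C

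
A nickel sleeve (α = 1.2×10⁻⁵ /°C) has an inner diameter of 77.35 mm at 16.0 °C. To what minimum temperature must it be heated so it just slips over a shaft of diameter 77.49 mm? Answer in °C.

Required Δd = 77.49 − 77.35 = 0.14 mm
Δd = αd₀ΔT ⇒ ΔT = Δd/(αd₀) = 0.14 / (1.2×10⁻⁵ × 77.35) = 150.83 K
T_min = 16.0 + 150.83 = 166.83 °C

T = 167 °C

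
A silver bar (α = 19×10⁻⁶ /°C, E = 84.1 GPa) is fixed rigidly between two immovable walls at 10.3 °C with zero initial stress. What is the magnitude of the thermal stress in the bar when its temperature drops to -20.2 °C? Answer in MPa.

Fully constrained: the free strain ε = αΔT is blocked, so σ = Eε = EαΔT.
|ΔT| = 30.5 K
σ = 84.1×10⁹ × 19×10⁻⁶ × 30.5 = 4.87×10⁷ Pa

σ = 48.7 MPa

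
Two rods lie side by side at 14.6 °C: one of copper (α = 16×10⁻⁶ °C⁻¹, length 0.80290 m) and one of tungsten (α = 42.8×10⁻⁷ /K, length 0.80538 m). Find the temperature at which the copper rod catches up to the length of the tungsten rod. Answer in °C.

Equal length when α₁L₁ΔT − α₂L₂ΔT = L₂ − L₁ = 2.48×10⁻³ m
α₁L₁ = 1.28464×10⁻⁵, α₂L₂ = 3.4470264×10⁻⁶ → Δ(αL) = 9.3993736×10⁻⁶ m/K
ΔT = 2.48×10⁻³ / 9.3993736×10⁻⁶ = 263.847 K, so T = 14.6 + 263.847 = 278.447 °C

T = 278.4 °C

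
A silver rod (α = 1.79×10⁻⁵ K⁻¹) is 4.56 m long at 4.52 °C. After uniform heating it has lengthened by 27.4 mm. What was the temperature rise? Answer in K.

ΔT = 336 K

ΔL = αL₀ΔT ⇒ ΔT = ΔL / (αL₀)
ΔT = 27.4×10⁻³ m / (1.79×10⁻⁵ × 4.56 m) = 335.69 K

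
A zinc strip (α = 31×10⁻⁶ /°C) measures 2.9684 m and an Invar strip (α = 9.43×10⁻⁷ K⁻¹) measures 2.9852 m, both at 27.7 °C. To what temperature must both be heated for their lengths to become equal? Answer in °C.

T = 216.0 °C

Equal length when α₁L₁ΔT − α₂L₂ΔT = L₂ − L₁ = 1.68×10⁻² m
α₁L₁ = 9.20204×10⁻⁵, α₂L₂ = 2.8150436×10⁻⁶ → Δ(αL) = 8.92053564×10⁻⁵ m/K
ΔT = 1.68×10⁻² / 8.92053564×10⁻⁵ = 188.329 K, so T = 27.7 + 188.329 = 216.029 °C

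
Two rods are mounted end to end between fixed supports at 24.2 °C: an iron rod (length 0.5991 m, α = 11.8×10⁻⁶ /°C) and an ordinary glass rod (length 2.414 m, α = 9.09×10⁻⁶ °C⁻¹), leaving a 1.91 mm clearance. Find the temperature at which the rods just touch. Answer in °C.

T = 90.0 °C

α₁L₁ = 7.06938×10⁻⁶ m/K, α₂L₂ = 2.194326×10⁻⁵ m/K → total 2.901264×10⁻⁵ m/K
ΔT = g/(α₁L₁+α₂L₂) = 1.91×10⁻³ / 2.901264×10⁻⁵ = 65.833 K
T = 24.2 + 65.833 = 90.033 °C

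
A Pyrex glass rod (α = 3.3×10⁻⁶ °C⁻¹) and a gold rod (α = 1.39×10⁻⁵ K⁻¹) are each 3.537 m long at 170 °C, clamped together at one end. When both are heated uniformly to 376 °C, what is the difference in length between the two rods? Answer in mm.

7.72 mm

ΔT = 206 K
Pyrex glass: ΔL = 3.3×10⁻⁶ × 3.537 m × 206 = 2.4045×10⁻³ m = 2.4045 mm
gold: ΔL = 1.39×10⁻⁵ × 3.537 m × 206 = 1.0128×10⁻² m = 10.128 mm
difference = 10.128 − 2.4045 = 7.7235 mm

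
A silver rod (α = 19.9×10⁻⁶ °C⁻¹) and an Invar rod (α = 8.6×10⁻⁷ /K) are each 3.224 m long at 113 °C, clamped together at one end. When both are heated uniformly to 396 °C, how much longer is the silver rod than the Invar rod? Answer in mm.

ΔT = 283 K
silver: ΔL = 19.9×10⁻⁶ × 3.224 m × 283 = 1.8157×10⁻² m = 18.157 mm
Invar: ΔL = 8.6×10⁻⁷ × 3.224 m × 283 = 7.8466×10⁻⁴ m = 0.78466 mm
difference = 18.157 − 0.78466 = 17.37234 mm

17.4 mm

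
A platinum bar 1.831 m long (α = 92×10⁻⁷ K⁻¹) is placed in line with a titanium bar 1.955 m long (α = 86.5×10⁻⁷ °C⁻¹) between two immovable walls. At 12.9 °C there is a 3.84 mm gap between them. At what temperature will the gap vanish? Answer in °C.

T = 127 °C

Gap closes when ΔL₁ + ΔL₂ = 3.84 mm = 3.84×10⁻³ m
(α₁L₁ + α₂L₂)ΔT = g
α₁L₁ + α₂L₂ = 92×10⁻⁷×1.831 + 86.5×10⁻⁷×1.955 = 3.375595×10⁻⁵ m/K
ΔT = 3.84×10⁻³ / 3.375595×10⁻⁵ = 113.76 K
T = 12.9 + 113.76 = 126.66 °C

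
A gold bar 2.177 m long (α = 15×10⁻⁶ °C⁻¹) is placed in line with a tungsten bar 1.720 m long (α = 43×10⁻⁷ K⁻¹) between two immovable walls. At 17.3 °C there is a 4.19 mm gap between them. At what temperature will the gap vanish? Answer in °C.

Gap closes when ΔL₁ + ΔL₂ = 4.19 mm = 4.19×10⁻³ m
(α₁L₁ + α₂L₂)ΔT = g
α₁L₁ + α₂L₂ = 15×10⁻⁶×2.177 + 43×10⁻⁷×1.720 = 4.0051×10⁻⁵ m/K
ΔT = 4.19×10⁻³ / 4.0051×10⁻⁵ = 104.62 K
T = 17.3 + 104.62 = 121.92 °C

T = 122 °C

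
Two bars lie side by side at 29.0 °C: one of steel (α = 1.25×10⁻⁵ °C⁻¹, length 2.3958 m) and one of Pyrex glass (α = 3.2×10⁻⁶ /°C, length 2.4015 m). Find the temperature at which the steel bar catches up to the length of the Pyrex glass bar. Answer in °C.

L₁(1 + α₁ΔT) = L₂(1 + α₂ΔT) ⇒ ΔT = (L₂ − L₁)/(α₁L₁ − α₂L₂)
L₂ − L₁ = 2.4015 − 2.3958 = 5.70×10⁻³ m
α₁L₁ − α₂L₂ = 1.25×10⁻⁵×2.3958 − 3.2×10⁻⁶×2.4015 = 2.22627×10⁻⁵ m/K
ΔT = 5.70×10⁻³ / 2.22627×10⁻⁵ = 256.034 K
T = 29.0 + 256.034 = 285.034 °C

T = 285.0 °C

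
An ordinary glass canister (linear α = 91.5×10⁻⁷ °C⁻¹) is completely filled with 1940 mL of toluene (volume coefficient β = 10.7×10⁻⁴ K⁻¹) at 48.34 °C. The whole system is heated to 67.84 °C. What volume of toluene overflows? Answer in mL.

The canister also expands: β_container ≈ 3α = 2.745×10⁻⁵ /K
Net overflow = V₀(β_liq − 3α_cont)ΔT
β − 3α = 1.07×10⁻³ − 2.745×10⁻⁵ = 1.04255×10⁻³ /K; ΔT = 19.50 K
ΔV = 1940 × 1.04255×10⁻³ × 19.50 = 39.4 mL

39.4 mL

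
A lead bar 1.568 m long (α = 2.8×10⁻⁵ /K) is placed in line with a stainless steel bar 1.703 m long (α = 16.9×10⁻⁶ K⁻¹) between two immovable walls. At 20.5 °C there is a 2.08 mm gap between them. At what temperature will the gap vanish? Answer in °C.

T = 49.1 °C

Gap closes when ΔL₁ + ΔL₂ = 2.08 mm = 2.08×10⁻³ m
(α₁L₁ + α₂L₂)ΔT = g
α₁L₁ + α₂L₂ = 2.8×10⁻⁵×1.568 + 16.9×10⁻⁶×1.703 = 7.26847×10⁻⁵ m/K
ΔT = 2.08×10⁻³ / 7.26847×10⁻⁵ = 28.617 K
T = 20.5 + 28.617 = 49.117 °C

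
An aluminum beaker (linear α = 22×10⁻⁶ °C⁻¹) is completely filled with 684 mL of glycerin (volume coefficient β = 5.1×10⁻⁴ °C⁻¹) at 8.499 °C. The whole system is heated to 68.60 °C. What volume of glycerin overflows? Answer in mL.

18.3 mL

The beaker also expands: β_container ≈ 3α = 6.6×10⁻⁵ /K
Net overflow = V₀(β_liq − 3α_cont)ΔT
β − 3α = 5.10×10⁻⁴ − 6.6×10⁻⁵ = 4.44×10⁻⁴ /K; ΔT = 60.101 K
ΔV = 684 × 4.44×10⁻⁴ × 60.101 = 18.3 mL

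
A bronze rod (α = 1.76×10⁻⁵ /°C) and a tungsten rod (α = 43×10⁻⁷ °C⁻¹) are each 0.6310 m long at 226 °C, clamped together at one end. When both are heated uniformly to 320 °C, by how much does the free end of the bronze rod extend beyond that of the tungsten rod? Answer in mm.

ΔT = 94 K
bronze: ΔL = 1.76×10⁻⁵ × 0.6310 m × 94 = 1.0439×10⁻³ m = 1.0439 mm
tungsten: ΔL = 43×10⁻⁷ × 0.6310 m × 94 = 2.5505×10⁻⁴ m = 0.25505 mm
difference = 1.0439 − 0.25505 = 0.78885 mm

0.789 mm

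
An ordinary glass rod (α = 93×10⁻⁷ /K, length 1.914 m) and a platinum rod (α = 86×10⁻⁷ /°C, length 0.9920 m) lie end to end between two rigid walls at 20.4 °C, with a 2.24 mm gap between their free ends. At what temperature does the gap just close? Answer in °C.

T = 105 °C

Gap closes when ΔL₁ + ΔL₂ = 2.24 mm = 2.24×10⁻³ m
(α₁L₁ + α₂L₂)ΔT = g
α₁L₁ + α₂L₂ = 93×10⁻⁷×1.914 + 86×10⁻⁷×0.9920 = 2.63314×10⁻⁵ m/K
ΔT = 2.24×10⁻³ / 2.63314×10⁻⁵ = 85.07 K
T = 20.4 + 85.07 = 105.47 °C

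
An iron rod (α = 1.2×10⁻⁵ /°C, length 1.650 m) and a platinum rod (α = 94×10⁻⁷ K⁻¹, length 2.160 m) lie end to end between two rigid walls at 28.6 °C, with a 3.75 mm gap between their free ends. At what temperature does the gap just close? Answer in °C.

T = 122 °C

Gap closes when ΔL₁ + ΔL₂ = 3.75 mm = 3.75×10⁻³ m
(α₁L₁ + α₂L₂)ΔT = g
α₁L₁ + α₂L₂ = 1.2×10⁻⁵×1.650 + 94×10⁻⁷×2.160 = 4.0104×10⁻⁵ m/K
ΔT = 3.75×10⁻³ / 4.0104×10⁻⁵ = 93.51 K
T = 28.6 + 93.51 = 122.11 °C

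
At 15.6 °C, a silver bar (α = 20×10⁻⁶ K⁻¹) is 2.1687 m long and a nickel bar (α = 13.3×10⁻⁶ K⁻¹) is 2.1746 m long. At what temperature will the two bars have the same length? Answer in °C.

L₁(1 + α₁ΔT) = L₂(1 + α₂ΔT) ⇒ ΔT = (L₂ − L₁)/(α₁L₁ − α₂L₂)
L₂ − L₁ = 2.1746 − 2.1687 = 5.90×10⁻³ m
α₁L₁ − α₂L₂ = 20×10⁻⁶×2.1687 − 13.3×10⁻⁶×2.1746 = 1.445182×10⁻⁵ m/K
ΔT = 5.90×10⁻³ / 1.445182×10⁻⁵ = 408.253 K
T = 15.6 + 408.253 = 423.853 °C

T = 423.9 °C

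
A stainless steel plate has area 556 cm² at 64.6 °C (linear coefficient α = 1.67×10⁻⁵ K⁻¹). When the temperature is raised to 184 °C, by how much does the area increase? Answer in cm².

ΔA = 2.22 cm²

Area coefficient ≈ 2α; |ΔT| = 119.4 K
ΔA = 2αA₀ΔT = 2(1.67×10⁻⁵)(556)(119.4) = 2.22 cm²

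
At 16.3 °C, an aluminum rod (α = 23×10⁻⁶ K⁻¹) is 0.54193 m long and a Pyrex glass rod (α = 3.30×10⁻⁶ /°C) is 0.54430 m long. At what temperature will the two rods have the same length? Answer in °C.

T = 238.5 °C

Equal length when α₁L₁ΔT − α₂L₂ΔT = L₂ − L₁ = 2.37×10⁻³ m
α₁L₁ = 1.246439×10⁻⁵, α₂L₂ = 1.79619×10⁻⁶ → Δ(αL) = 1.06682×10⁻⁵ m/K
ΔT = 2.37×10⁻³ / 1.06682×10⁻⁵ = 222.156 K, so T = 16.3 + 222.156 = 238.456 °C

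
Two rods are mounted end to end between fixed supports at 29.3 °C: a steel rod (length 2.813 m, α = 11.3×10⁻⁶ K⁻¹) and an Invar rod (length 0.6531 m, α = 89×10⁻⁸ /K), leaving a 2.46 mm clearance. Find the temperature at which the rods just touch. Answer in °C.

α₁L₁ = 3.17869×10⁻⁵ m/K, α₂L₂ = 5.81259×10⁻⁷ m/K → total 3.2368159×10⁻⁵ m/K
ΔT = g/(α₁L₁+α₂L₂) = 2.46×10⁻³ / 3.2368159×10⁻⁵ = 76.00 K
T = 29.3 + 76.00 = 105.30 °C

T = 105 °C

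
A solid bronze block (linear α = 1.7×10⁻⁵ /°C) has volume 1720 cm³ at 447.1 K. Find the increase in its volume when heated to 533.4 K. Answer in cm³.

Isotropic solid: β ≈ 3α = 5.1×10⁻⁵ /K; ΔT = 86.3 K
ΔV = 3αV₀ΔT = 3(1.7×10⁻⁵)(1720)(86.3) = 7.57 cm³

ΔV = 7.57 cm³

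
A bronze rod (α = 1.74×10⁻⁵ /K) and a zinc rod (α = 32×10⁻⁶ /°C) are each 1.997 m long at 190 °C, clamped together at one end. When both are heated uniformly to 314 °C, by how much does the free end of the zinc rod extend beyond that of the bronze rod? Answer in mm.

3.62 mm

ΔT = 124 K
bronze: ΔL = 1.74×10⁻⁵ × 1.997 m × 124 = 4.3087×10⁻³ m = 4.3087 mm
zinc: ΔL = 32×10⁻⁶ × 1.997 m × 124 = 7.9241×10⁻³ m = 7.9241 mm
difference = 7.9241 − 4.3087 = 3.6154 mm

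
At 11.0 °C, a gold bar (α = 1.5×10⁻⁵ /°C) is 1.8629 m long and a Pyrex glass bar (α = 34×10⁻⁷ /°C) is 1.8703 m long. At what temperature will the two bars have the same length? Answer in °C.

T = 353.8 °C

Equal length when α₁L₁ΔT − α₂L₂ΔT = L₂ − L₁ = 7.40×10⁻³ m
α₁L₁ = 2.79435×10⁻⁵, α₂L₂ = 6.35902×10⁻⁶ → Δ(αL) = 2.158448×10⁻⁵ m/K
ΔT = 7.40×10⁻³ / 2.158448×10⁻⁵ = 342.839 K, so T = 11.0 + 342.839 = 353.839 °C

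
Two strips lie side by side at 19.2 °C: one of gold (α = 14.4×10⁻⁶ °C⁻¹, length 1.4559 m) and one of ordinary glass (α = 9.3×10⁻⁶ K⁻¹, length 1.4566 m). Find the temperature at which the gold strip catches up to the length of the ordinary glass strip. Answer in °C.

Equal length when α₁L₁ΔT − α₂L₂ΔT = L₂ − L₁ = 7.00×10⁻⁴ m
α₁L₁ = 2.096496×10⁻⁵, α₂L₂ = 1.354638×10⁻⁵ → Δ(αL) = 7.41858×10⁻⁶ m/K
ΔT = 7.00×10⁻⁴ / 7.41858×10⁻⁶ = 94.358 K, so T = 19.2 + 94.358 = 113.558 °C

T = 113.6 °C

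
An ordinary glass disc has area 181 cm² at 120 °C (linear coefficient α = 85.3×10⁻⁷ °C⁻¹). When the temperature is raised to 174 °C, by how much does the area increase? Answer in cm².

Area coefficient ≈ 2α; |ΔT| = 54 K
ΔA = 2αA₀ΔT = 2(85.3×10⁻⁷)(181)(54) = 0.167 cm²

ΔA = 0.167 cm²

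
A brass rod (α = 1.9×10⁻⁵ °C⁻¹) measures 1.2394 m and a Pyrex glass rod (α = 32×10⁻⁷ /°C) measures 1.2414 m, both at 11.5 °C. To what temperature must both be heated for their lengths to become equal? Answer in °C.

L₁(1 + α₁ΔT) = L₂(1 + α₂ΔT) ⇒ ΔT = (L₂ − L₁)/(α₁L₁ − α₂L₂)
L₂ − L₁ = 1.2414 − 1.2394 = 2.00×10⁻³ m
α₁L₁ − α₂L₂ = 1.9×10⁻⁵×1.2394 − 32×10⁻⁷×1.2414 = 1.957612×10⁻⁵ m/K
ΔT = 2.00×10⁻³ / 1.957612×10⁻⁵ = 102.165 K
T = 11.5 + 102.165 = 113.665 °C

T = 113.7 °C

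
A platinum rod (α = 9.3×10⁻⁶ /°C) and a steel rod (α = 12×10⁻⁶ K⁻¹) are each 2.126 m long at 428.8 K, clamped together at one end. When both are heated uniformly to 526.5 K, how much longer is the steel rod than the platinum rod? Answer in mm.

ΔT = 97.7 K
platinum: ΔL = 9.3×10⁻⁶ × 2.126 m × 97.7 = 1.9317×10⁻³ m = 1.9317 mm
steel: ΔL = 12×10⁻⁶ × 2.126 m × 97.7 = 2.4925×10⁻³ m = 2.4925 mm
difference = 2.4925 − 1.9317 = 0.5608 mm

0.561 mm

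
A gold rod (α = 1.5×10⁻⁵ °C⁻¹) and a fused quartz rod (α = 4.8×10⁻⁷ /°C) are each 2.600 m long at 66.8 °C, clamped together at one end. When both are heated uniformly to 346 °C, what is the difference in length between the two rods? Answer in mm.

10.5 mm

ΔT = 279.2 K
gold: ΔL = 1.5×10⁻⁵ × 2.600 m × 279.2 = 1.0889×10⁻² m = 10.889 mm
fused quartz: ΔL = 4.8×10⁻⁷ × 2.600 m × 279.2 = 3.4844×10⁻⁴ m = 0.34844 mm
difference = 10.889 − 0.34844 = 10.54056 mm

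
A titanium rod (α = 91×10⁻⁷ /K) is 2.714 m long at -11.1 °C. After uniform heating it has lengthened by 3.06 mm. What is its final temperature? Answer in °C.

T = 113 °C

ΔL = αL₀ΔT ⇒ ΔT = ΔL / (αL₀)
ΔT = 3.06×10⁻³ m / (91×10⁻⁷ × 2.714 m) = 123.90 K
T = -11.1 + 123.90 = 112.80 °C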